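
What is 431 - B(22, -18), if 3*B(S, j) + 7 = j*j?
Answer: 976/3 ≈ 325.33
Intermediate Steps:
B(S, j) = -7/3 + j²/3 (B(S, j) = -7/3 + (j*j)/3 = -7/3 + j²/3)
431 - B(22, -18) = 431 - (-7/3 + (⅓)*(-18)²) = 431 - (-7/3 + (⅓)*324) = 431 - (-7/3 + 108) = 431 - 1*317/3 = 431 - 317/3 = 976/3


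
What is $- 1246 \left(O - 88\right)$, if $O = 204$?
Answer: $-144536$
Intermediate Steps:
$- 1246 \left(O - 88\right) = - 1246 \left(204 - 88\right) = \left(-1246\right) 116 = -144536$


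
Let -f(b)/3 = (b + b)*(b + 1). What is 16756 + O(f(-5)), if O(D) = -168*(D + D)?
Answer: 57076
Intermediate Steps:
f(b) = -6*b*(1 + b) (f(b) = -3*(b + b)*(b + 1) = -3*2*b*(1 + b) = -6*b*(1 + b))
O(D) = -336*D
16756 + O(f(-5)) = 16756 - (-2016)*(-5)*(1 - 5) = 16756 - (-2016)*(-5)*(-4) = 16756 - 336*(-120) = 16756 + 40320 = 57076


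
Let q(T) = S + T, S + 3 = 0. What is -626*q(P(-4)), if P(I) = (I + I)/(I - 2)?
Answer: 3130/3 ≈ 1043.3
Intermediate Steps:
S = -3 (S = -3 + 0 = -3)
P(I) = 2*I/(-2 + I) (P(I) = (2*I)/(-2 + I) = 2*I/(-2 + I))
q(T) = -3 + T
-626*q(P(-4)) = -626*(-3 + 2*(-4)/(-2 - 4)) = -626*(-3 + 2*(-4)/(-6)) = -626*(-3 + 2*(-4)*(-1/6)) = -626*(-3 + 4/3) = -626*(-5/3) = 3130/3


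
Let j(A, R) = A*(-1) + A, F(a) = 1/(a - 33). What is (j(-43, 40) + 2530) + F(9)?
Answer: 60719/24 ≈ 2530.0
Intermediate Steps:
F(a) = 1/(-33 + a)
j(A, R) = 0 (j(A, R) = -A + A = 0)
(j(-43, 40) + 2530) + F(9) = (0 + 2530) + 1/(-33 + 9) = 2530 + 1/(-24) = 2530 - 1/24 = 60719/24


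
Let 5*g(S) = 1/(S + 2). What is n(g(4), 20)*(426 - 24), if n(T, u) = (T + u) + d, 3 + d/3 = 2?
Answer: 34237/5 ≈ 6847.4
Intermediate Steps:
d = -3 (d = -9 + 3*2 = -9 + 6 = -3)
g(S) = 1/(5*(2 + S)) (g(S) = 1/(5*(S + 2)) = 1/(5*(2 + S)))
n(T, u) = -3 + T + u (n(T, u) = (T + u) - 3 = -3 + T + u)
n(g(4), 20)*(426 - 24) = (-3 + 1/(5*(2 + 4)) + 20)*(426 - 24) = (-3 + (1/5)/6 + 20)*402 = (-3 + (1/5)*(1/6) + 20)*402 = (-3 + 1/30 + 20)*402 = (511/30)*402 = 34237/5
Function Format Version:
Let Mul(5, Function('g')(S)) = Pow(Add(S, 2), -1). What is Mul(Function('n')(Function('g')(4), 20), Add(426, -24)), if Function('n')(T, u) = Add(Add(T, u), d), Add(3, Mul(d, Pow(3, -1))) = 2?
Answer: Rational(34237, 5) ≈ 6847.4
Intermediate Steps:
d = -3 (d = Add(-9, Mul(3, 2)) = Add(-9, 6) = -3)
Function('g')(S) = Mul(Rational(1, 5), Pow(Add(2, S), -1)) (Function('g')(S) = Mul(Rational(1, 5), Pow(Add(S, 2), -1)) = Mul(Rational(1, 5), Pow(Add(2, S), -1)))
Function('n')(T, u) = Add(-3, T, u) (Function('n')(T, u) = Add(Add(T, u), -3) = Add(-3, T, u))
Mul(Function('n')(Function('g')(4), 20), Add(426, -24)) = Mul(Add(-3, Mul(Rational(1, 5), Pow(Add(2, 4), -1)), 20), Add(426, -24)) = Mul(Add(-3, Mul(Rational(1, 5), Pow(6, -1)), 20), 402) = Mul(Add(-3, Mul(Rational(1, 5), Rational(1, 6)), 20), 402) = Mul(Add(-3, Rational(1, 30), 20), 402) = Mul(Rational(511, 30), 402) = Rational(34237, 5)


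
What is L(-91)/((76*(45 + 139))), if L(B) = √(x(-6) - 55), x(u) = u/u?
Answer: 3*I*√6/13984 ≈ 0.00052549*I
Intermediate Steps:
x(u) = 1
L(B) = 3*I*√6 (L(B) = √(1 - 55) = √(-54) = 3*I*√6)
L(-91)/((76*(45 + 139))) = (3*I*√6)/((76*(45 + 139))) = (3*I*√6)/((76*184)) = (3*I*√6)/13984 = (3*I*√6)*(1/13984) = 3*I*√6/13984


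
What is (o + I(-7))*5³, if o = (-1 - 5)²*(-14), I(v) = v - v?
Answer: -63000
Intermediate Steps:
I(v) = 0
o = -504 (o = (-6)²*(-14) = 36*(-14) = -504)
(o + I(-7))*5³ = (-504 + 0)*5³ = -504*125 = -63000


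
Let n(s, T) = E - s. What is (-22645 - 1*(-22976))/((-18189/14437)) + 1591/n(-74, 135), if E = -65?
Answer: -1563236/18189 ≈ -85.944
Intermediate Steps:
n(s, T) = -65 - s
(-22645 - 1*(-22976))/((-18189/14437)) + 1591/n(-74, 135) = (-22645 - 1*(-22976))/((-18189/14437)) + 1591/(-65 - 1*(-74)) = (-22645 + 22976)/((-18189*1/14437)) + 1591/(-65 + 74) = 331/(-18189/14437) + 1591/9 = 331*(-14437/18189) + 1591*(⅑) = -4778647/18189 + 1591/9 = -1563236/18189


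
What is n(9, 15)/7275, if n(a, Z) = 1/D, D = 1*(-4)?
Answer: -1/29100 ≈ -3.4364e-5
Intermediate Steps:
D = -4
n(a, Z) = -1/4 (n(a, Z) = 1/(-4) = -1/4)
n(9, 15)/7275 = -1/4/7275 = -1/4*1/7275 = -1/29100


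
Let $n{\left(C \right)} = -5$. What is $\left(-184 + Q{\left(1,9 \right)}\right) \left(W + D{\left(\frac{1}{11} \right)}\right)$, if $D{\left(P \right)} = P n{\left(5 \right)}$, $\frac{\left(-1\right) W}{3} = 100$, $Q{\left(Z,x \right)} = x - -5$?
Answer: $\frac{561850}{11} \approx 51077.0$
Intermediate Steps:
$Q{\left(Z,x \right)} = 5 + x$ ($Q{\left(Z,x \right)} = x + 5 = 5 + x$)
$W = -300$ ($W = \left(-3\right) 100 = -300$)
$D{\left(P \right)} = - 5 P$ ($D{\left(P \right)} = P \left(-5\right) = - 5 P$)
$\left(-184 + Q{\left(1,9 \right)}\right) \left(W + D{\left(\frac{1}{11} \right)}\right) = \left(-184 + \left(5 + 9\right)\right) \left(-300 - \frac{5}{11}\right) = \left(-184 + 14\right) \left(-300 - \frac{5}{11}\right) = - 170 \left(-300 - \frac{5}{11}\right) = \left(-170\right) \left(- \frac{3305}{11}\right) = \frac{561850}{11}$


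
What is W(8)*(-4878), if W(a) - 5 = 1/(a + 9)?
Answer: -419508/17 ≈ -24677.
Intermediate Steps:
W(a) = 5 + 1/(9 + a) (W(a) = 5 + 1/(a + 9) = 5 + 1/(9 + a))
W(8)*(-4878) = ((46 + 5*8)/(9 + 8))*(-4878) = ((46 + 40)/17)*(-4878) = ((1/17)*86)*(-4878) = (86/17)*(-4878) = -419508/17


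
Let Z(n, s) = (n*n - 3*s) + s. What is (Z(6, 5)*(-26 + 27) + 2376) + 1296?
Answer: 3698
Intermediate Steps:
Z(n, s) = n**2 - 2*s (Z(n, s) = (n**2 - 3*s) + s = n**2 - 2*s)
(Z(6, 5)*(-26 + 27) + 2376) + 1296 = ((6**2 - 2*5)*(-26 + 27) + 2376) + 1296 = ((36 - 10)*1 + 2376) + 1296 = (26*1 + 2376) + 1296 = (26 + 2376) + 1296 = 2402 + 1296 = 3698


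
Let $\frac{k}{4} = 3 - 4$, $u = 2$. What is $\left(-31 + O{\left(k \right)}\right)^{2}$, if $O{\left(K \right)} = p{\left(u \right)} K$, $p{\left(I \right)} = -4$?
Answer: $225$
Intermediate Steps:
$k = -4$ ($k = 4 \left(3 - 4\right) = 4 \left(-1\right) = -4$)
$O{\left(K \right)} = - 4 K$
$\left(-31 + O{\left(k \right)}\right)^{2} = \left(-31 - -16\right)^{2} = \left(-31 + 16\right)^{2} = \left(-15\right)^{2} = 225$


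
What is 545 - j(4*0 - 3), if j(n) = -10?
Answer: 555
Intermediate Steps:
545 - j(4*0 - 3) = 545 - 1*(-10) = 545 + 10 = 555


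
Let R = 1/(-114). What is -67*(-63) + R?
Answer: 481193/114 ≈ 4221.0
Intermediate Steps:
R = -1/114 ≈ -0.0087719
-67*(-63) + R = -67*(-63) - 1/114 = 4221 - 1/114 = 481193/114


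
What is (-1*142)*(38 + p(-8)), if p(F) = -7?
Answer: -4402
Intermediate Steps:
(-1*142)*(38 + p(-8)) = (-1*142)*(38 - 7) = -142*31 = -4402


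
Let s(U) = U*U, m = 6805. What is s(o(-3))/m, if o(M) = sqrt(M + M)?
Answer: -6/6805 ≈ -0.00088170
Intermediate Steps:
o(M) = sqrt(2)*sqrt(M) (o(M) = sqrt(2*M) = sqrt(2)*sqrt(M))
s(U) = U**2
s(o(-3))/m = (sqrt(2)*sqrt(-3))**2/6805 = (sqrt(2)*(I*sqrt(3)))**2*(1/6805) = (I*sqrt(6))**2*(1/6805) = -6*1/6805 = -6/6805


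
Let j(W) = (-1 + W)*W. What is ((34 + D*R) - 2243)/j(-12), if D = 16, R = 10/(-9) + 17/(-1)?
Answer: -22489/1404 ≈ -16.018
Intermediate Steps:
R = -163/9 (R = 10*(-1/9) + 17*(-1) = -10/9 - 17 = -163/9 ≈ -18.111)
j(W) = W*(-1 + W)
((34 + D*R) - 2243)/j(-12) = ((34 + 16*(-163/9)) - 2243)/((-12*(-1 - 12))) = ((34 - 2608/9) - 2243)/((-12*(-13))) = (-2302/9 - 2243)/156 = -22489/9*1/156 = -22489/1404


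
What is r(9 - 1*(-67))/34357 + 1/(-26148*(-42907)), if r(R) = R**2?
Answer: 6480280629493/38546225832252 ≈ 0.16812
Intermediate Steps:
r(9 - 1*(-67))/34357 + 1/(-26148*(-42907)) = (9 - 1*(-67))**2/34357 + 1/(-26148*(-42907)) = (9 + 67)**2*(1/34357) - 1/26148*(-1/42907) = 76**2*(1/34357) + 1/1121932236 = 5776*(1/34357) + 1/1121932236 = 5776/34357 + 1/1121932236 = 6480280629493/38546225832252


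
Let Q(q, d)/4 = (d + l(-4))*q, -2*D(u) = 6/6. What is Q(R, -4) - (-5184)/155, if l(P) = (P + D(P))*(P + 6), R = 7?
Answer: -51236/155 ≈ -330.55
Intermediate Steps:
D(u) = -½ (D(u) = -3/6 = -½*1 = -½)
l(P) = (6 + P)*(-½ + P) (l(P) = (P - ½)*(P + 6) = (-½ + P)*(6 + P) = (6 + P)*(-½ + P))
Q(q, d) = 4*q*(-9 + d) (Q(q, d) = 4*((d + (-3 + (-4)² + (11/2)*(-4)))*q) = 4*((d + (-3 + 16 - 22))*q) = 4*((d - 9)*q) = 4*((-9 + d)*q) = 4*(q*(-9 + d)) = 4*q*(-9 + d))
Q(R, -4) - (-5184)/155 = 4*7*(-9 - 4) - (-5184)/155 = 4*7*(-13) - (-5184)/155 = -364 - 64*(-81/155) = -364 + 5184/155 = -51236/155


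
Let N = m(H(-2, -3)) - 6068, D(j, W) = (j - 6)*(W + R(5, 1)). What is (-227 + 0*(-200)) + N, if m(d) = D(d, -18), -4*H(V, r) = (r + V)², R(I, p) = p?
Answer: -24347/4 ≈ -6086.8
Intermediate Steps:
H(V, r) = -(V + r)²/4 (H(V, r) = -(r + V)²/4 = -(V + r)²/4)
D(j, W) = (1 + W)*(-6 + j) (D(j, W) = (j - 6)*(W + 1) = (-6 + j)*(1 + W) = (1 + W)*(-6 + j))
m(d) = 102 - 17*d (m(d) = -6 + d - 6*(-18) - 18*d = -6 + d + 108 - 18*d = 102 - 17*d)
N = -23439/4 (N = (102 - (-17)*(-2 - 3)²/4) - 6068 = (102 - (-17)*(-5)²/4) - 6068 = (102 - (-17)*25/4) - 6068 = (102 - 17*(-25/4)) - 6068 = (102 + 425/4) - 6068 = 833/4 - 6068 = -23439/4 ≈ -5859.8)
(-227 + 0*(-200)) + N = (-227 + 0*(-200)) - 23439/4 = (-227 + 0) - 23439/4 = -227 - 23439/4 = -24347/4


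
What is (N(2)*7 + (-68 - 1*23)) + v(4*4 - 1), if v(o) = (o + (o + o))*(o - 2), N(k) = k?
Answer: 508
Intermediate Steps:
v(o) = 3*o*(-2 + o) (v(o) = (o + 2*o)*(-2 + o) = (3*o)*(-2 + o) = 3*o*(-2 + o))
(N(2)*7 + (-68 - 1*23)) + v(4*4 - 1) = (2*7 + (-68 - 1*23)) + 3*(4*4 - 1)*(-2 + (4*4 - 1)) = (14 + (-68 - 23)) + 3*(16 - 1)*(-2 + (16 - 1)) = (14 - 91) + 3*15*(-2 + 15) = -77 + 3*15*13 = -77 + 585 = 508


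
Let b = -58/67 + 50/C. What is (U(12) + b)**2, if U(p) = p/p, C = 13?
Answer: 12020089/758641 ≈ 15.844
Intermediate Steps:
U(p) = 1
b = 2596/871 (b = -58/67 + 50/13 = 2596/871 ≈ 2.9805)
(U(12) + b)**2 = (1 + 2596/871)**2 = (3467/871)**2 = 12020089/758641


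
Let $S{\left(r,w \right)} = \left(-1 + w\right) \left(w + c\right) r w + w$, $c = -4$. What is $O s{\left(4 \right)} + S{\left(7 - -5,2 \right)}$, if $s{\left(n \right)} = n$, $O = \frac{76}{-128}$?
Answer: $- \frac{387}{8} \approx -48.375$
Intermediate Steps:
$O = - \frac{19}{32}$ ($O = 76 \left(- \frac{1}{128}\right) = - \frac{19}{32} \approx -0.59375$)
$S{\left(r,w \right)} = w + r w \left(-1 + w\right) \left(-4 + w\right)$ ($S{\left(r,w \right)} = \left(-1 + w\right) \left(w - 4\right) r w + w = \left(-1 + w\right) \left(-4 + w\right) r w + w = r \left(-1 + w\right) \left(-4 + w\right) w + w = r w \left(-1 + w\right) \left(-4 + w\right) + w = w + r w \left(-1 + w\right) \left(-4 + w\right)$)
$O s{\left(4 \right)} + S{\left(7 - -5,2 \right)} = \left(- \frac{19}{32}\right) 4 + 2 \left(1 + 4 \left(7 - -5\right) + \left(7 - -5\right) 2^{2} - 5 \left(7 - -5\right) 2\right) = - \frac{19}{8} + 2 \left(1 + 4 \left(7 + 5\right) + \left(7 + 5\right) 4 - 5 \left(7 + 5\right) 2\right) = - \frac{19}{8} + 2 \left(1 + 4 \cdot 12 + 12 \cdot 4 - 60 \cdot 2\right) = - \frac{19}{8} + 2 \left(1 + 48 + 48 - 120\right) = - \frac{19}{8} + 2 \left(-23\right) = - \frac{19}{8} - 46 = - \frac{387}{8}$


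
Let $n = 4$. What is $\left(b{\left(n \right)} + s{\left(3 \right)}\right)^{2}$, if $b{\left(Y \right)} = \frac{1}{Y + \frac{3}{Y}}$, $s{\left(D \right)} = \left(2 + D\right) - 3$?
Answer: $\frac{1764}{361} \approx 4.8864$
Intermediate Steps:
$s{\left(D \right)} = -1 + D$
$\left(b{\left(n \right)} + s{\left(3 \right)}\right)^{2} = \left(\frac{4}{3 + 4^{2}} + \left(-1 + 3\right)\right)^{2} = \left(\frac{4}{3 + 16} + 2\right)^{2} = \left(\frac{4}{19} + 2\right)^{2} = \left(\frac{42}{19}\right)^{2} = \frac{1764}{361}$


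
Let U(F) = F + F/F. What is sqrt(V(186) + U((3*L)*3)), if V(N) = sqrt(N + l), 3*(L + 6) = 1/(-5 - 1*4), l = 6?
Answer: 2*sqrt(-120 + 18*sqrt(3))/3 ≈ 6.2831*I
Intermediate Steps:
L = -163/27 (L = -6 + 1/(3*(-5 - 1*4)) = -6 + 1/(3*(-5 - 4)) = -6 + (1/3)/(-9) = -6 + (1/3)*(-1/9) = -6 - 1/27 = -163/27 ≈ -6.0370)
V(N) = sqrt(6 + N) (V(N) = sqrt(N + 6) = sqrt(6 + N))
U(F) = 1 + F (U(F) = F + 1 = 1 + F)
sqrt(V(186) + U((3*L)*3)) = sqrt(sqrt(6 + 186) + (1 + (3*(-163/27))*3)) = sqrt(sqrt(192) + (1 - 163/9*3)) = sqrt(8*sqrt(3) + (1 - 163/3)) = sqrt(8*sqrt(3) - 160/3) = sqrt(-160/3 + 8*sqrt(3))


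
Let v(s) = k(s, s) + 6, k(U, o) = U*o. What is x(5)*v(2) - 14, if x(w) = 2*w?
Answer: 86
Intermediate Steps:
v(s) = 6 + s**2 (v(s) = s*s + 6 = s**2 + 6 = 6 + s**2)
x(5)*v(2) - 14 = (2*5)*(6 + 2**2) - 14 = 10*(6 + 4) - 14 = 10*10 - 14 = 100 - 14 = 86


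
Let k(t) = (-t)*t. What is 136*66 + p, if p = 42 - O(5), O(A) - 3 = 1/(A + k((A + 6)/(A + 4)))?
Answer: 2560179/284 ≈ 9014.7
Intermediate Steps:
k(t) = -t²
O(A) = 3 + 1/(A - (6 + A)²/(4 + A)²) (O(A) = 3 + 1/(A - ((A + 6)/(A + 4))²) = 3 + 1/(A - ((6 + A)/(4 + A))²) = 3 + 1/(A - (6 + A)²/(4 + A)²))
p = 10995/284 (p = 42 - (-3*(6 + 5)² + (4 + 5)²*(1 + 3*5))/(-(6 + 5)² + 5*(4 + 5)²) = 42 - (-3*11² + 9²*(1 + 15))/(-1*11² + 5*9²) = 42 - (-3*121 + 81*16)/(-1*121 + 5*81) = 42 - (-363 + 1296)/(-121 + 405) = 42 - 933/284 = 10995/284 ≈ 38.715)
136*66 + p = 136*66 + 10995/284 = 8976 + 10995/284 = 2560179/284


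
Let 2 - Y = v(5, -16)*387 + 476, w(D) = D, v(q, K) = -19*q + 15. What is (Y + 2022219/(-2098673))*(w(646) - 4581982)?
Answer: -293105277466359624/2098673 ≈ -1.3966e+11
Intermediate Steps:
v(q, K) = 15 - 19*q
Y = 30486 (Y = 2 - ((15 - 19*5)*387 + 476) = 2 - ((15 - 95)*387 + 476) = 2 - (-80*387 + 476) = 2 - (-30960 + 476) = 2 - 1*(-30484) = 2 + 30484 = 30486)
(Y + 2022219/(-2098673))*(w(646) - 4581982) = (30486 + 2022219/(-2098673))*(646 - 4581982) = (30486 + 2022219*(-1/2098673))*(-4581336) = (30486 - 2022219/2098673)*(-4581336) = (63978122859/2098673)*(-4581336) = -293105277466359624/2098673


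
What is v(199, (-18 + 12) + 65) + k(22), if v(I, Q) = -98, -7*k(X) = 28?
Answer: -102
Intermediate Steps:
k(X) = -4 (k(X) = -⅐*28 = -4)
v(199, (-18 + 12) + 65) + k(22) = -98 - 4 = -102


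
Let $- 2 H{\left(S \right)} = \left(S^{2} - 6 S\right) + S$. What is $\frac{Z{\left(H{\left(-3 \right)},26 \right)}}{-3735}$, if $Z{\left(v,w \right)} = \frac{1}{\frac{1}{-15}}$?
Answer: $\frac{1}{249} \approx 0.0040161$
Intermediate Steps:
$H{\left(S \right)} = - \frac{S^{2}}{2} + \frac{5 S}{2}$ ($H{\left(S \right)} = - \frac{\left(S^{2} - 6 S\right) + S}{2} = - \frac{S^{2} - 5 S}{2} = - \frac{S^{2}}{2} + \frac{5 S}{2}$)
$Z{\left(v,w \right)} = -15$ ($Z{\left(v,w \right)} = \frac{1}{- \frac{1}{15}} = -15$)
$\frac{Z{\left(H{\left(-3 \right)},26 \right)}}{-3735} = - \frac{15}{-3735} = \left(-15\right) \left(- \frac{1}{3735}\right) = \frac{1}{249}$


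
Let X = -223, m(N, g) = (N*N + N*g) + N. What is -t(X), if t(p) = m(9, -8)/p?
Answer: 18/223 ≈ 0.080717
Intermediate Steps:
m(N, g) = N + N² + N*g (m(N, g) = (N² + N*g) + N = N + N² + N*g)
t(p) = 18/p (t(p) = (9*(1 + 9 - 8))/p = (9*2)/p = 18/p)
-t(X) = -18/(-223) = -18*(-1)/223 = -1*(-18/223) = 18/223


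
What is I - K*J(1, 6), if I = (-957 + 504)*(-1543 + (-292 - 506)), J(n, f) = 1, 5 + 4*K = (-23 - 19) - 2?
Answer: 4241941/4 ≈ 1.0605e+6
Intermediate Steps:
K = -49/4 (K = -5/4 + ((-23 - 19) - 2)/4 = -5/4 + (-42 - 2)/4 = -5/4 + (1/4)*(-44) = -5/4 - 11 = -49/4 ≈ -12.250)
I = 1060473 (I = -453*(-1543 - 798) = -453*(-2341) = 1060473)
I - K*J(1, 6) = 1060473 - (-49)/4 = 1060473 - 1*(-49/4) = 1060473 + 49/4 = 4241941/4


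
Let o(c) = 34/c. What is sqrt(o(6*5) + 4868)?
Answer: sqrt(1095555)/15 ≈ 69.779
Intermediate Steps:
sqrt(o(6*5) + 4868) = sqrt(34/((6*5)) + 4868) = sqrt(34/30 + 4868) = sqrt(34*(1/30) + 4868) = sqrt(17/15 + 4868) = sqrt(73037/15) = sqrt(1095555)/15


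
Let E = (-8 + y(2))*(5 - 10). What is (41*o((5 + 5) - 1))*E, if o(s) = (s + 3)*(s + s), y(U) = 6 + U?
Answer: 0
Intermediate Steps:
o(s) = 2*s*(3 + s) (o(s) = (3 + s)*(2*s) = 2*s*(3 + s))
E = 0 (E = (-8 + (6 + 2))*(5 - 10) = (-8 + 8)*(-5) = 0*(-5) = 0)
(41*o((5 + 5) - 1))*E = (41*(2*((5 + 5) - 1)*(3 + ((5 + 5) - 1))))*0 = (41*(2*(10 - 1)*(3 + (10 - 1))))*0 = (41*(2*9*(3 + 9)))*0 = (41*(2*9*12))*0 = (41*216)*0 = 8856*0 = 0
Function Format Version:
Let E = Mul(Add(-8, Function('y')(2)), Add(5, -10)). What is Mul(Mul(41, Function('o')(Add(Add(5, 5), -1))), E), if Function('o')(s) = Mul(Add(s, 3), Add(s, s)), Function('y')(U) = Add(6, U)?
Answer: 0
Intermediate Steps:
Function('o')(s) = Mul(2, s, Add(3, s)) (Function('o')(s) = Mul(Add(3, s), Mul(2, s)) = Mul(2, s, Add(3, s)))
E = 0 (E = Mul(Add(-8, Add(6, 2)), Add(5, -10)) = Mul(Add(-8, 8), -5) = Mul(0, -5) = 0)
Mul(Mul(41, Function('o')(Add(Add(5, 5), -1))), E) = Mul(Mul(41, Mul(2, Add(Add(5, 5), -1), Add(3, Add(Add(5, 5), -1)))), 0) = Mul(Mul(41, Mul(2, Add(10, -1), Add(3, Add(10, -1)))), 0) = Mul(Mul(41, Mul(2, 9, Add(3, 9))), 0) = Mul(Mul(41, Mul(2, 9, 12)), 0) = Mul(Mul(41, 216), 0) = Mul(8856, 0) = 0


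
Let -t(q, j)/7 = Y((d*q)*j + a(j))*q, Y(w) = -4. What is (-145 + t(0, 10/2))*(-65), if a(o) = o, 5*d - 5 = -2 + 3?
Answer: 9425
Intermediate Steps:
d = 6/5 (d = 1 + (-2 + 3)/5 = 1 + (1/5)*1 = 1 + 1/5 = 6/5 ≈ 1.2000)
t(q, j) = 28*q (t(q, j) = -(-28)*q = 28*q)
(-145 + t(0, 10/2))*(-65) = (-145 + 28*0)*(-65) = (-145 + 0)*(-65) = -145*(-65) = 9425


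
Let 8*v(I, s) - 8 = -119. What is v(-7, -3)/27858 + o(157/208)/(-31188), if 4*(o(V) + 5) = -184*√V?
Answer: -195629/579223536 + √2041/35256 ≈ 0.00094367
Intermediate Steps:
o(V) = -5 - 46*√V (o(V) = -5 + (-184*√V)/4 = -5 - 46*√V)
v(I, s) = -111/8 (v(I, s) = 1 + (⅛)*(-119) = 1 - 119/8 = -111/8)
v(-7, -3)/27858 + o(157/208)/(-31188) = -111/8/27858 + (-5 - 46*√2041/52)/(-31188) = -111/8*1/27858 + (-5 - 46*√2041/52)*(-1/31188) = -37/74288 + (-5 - 23*√2041/26)*(-1/31188) = -37/74288 + (5/31188 + √2041/35256) = -195629/579223536 + √2041/35256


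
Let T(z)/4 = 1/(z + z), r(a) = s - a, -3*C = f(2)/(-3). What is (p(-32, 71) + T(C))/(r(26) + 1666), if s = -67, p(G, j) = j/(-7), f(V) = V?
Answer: -8/11011 ≈ -0.00072655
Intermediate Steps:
p(G, j) = -j/7 (p(G, j) = j*(-⅐) = -j/7)
C = 2/9 (C = -2/(3*(-3)) = -2*(-1)/(3*3) = -⅓*(-⅔) = 2/9 ≈ 0.22222)
r(a) = -67 - a
T(z) = 2/z (T(z) = 4/(z + z) = 4/((2*z)) = 4*(1/(2*z)) = 2/z)
(p(-32, 71) + T(C))/(r(26) + 1666) = (-⅐*71 + 2/(2/9))/((-67 - 1*26) + 1666) = (-71/7 + 2*(9/2))/((-67 - 26) + 1666) = (-71/7 + 9)/(-93 + 1666) = -8/7/1573 = -8/7*1/1573 = -8/11011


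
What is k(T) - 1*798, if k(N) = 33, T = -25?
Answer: -765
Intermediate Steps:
k(T) - 1*798 = 33 - 1*798 = 33 - 798 = -765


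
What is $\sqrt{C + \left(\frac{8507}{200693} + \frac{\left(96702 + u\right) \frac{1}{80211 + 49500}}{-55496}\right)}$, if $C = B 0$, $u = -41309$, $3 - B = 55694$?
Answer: $\frac{\sqrt{22112955679425397517208867186}}{722338425633804} \approx 0.20587$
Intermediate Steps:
$B = -55691$ ($B = 3 - 55694 = -55691$)
$C = 0$ ($C = \left(-55691\right) 0 = 0$)
$\sqrt{C + \left(\frac{8507}{200693} + \frac{\left(96702 + u\right) \frac{1}{80211 + 49500}}{-55496}\right)} = \sqrt{0 + \left(\frac{8507}{200693} + \frac{\left(96702 - 41309\right) \frac{1}{80211 + 49500}}{-55496}\right)} = \sqrt{0 + \left(8507 \cdot \frac{1}{200693} + \frac{55393}{129711} \left(- \frac{1}{55496}\right)\right)} = \sqrt{0 + \left(\frac{8507}{200693} + 55393 \cdot \frac{1}{129711} \left(- \frac{1}{55496}\right)\right)} = \sqrt{0 + \left(\frac{8507}{200693} + \frac{55393}{129711} \left(- \frac{1}{55496}\right)\right)} = \sqrt{0 + \left(\frac{8507}{200693} - \frac{55393}{7198441656}\right)} = \sqrt{0 + \frac{61226026180243}{1444676851267608}} = \sqrt{\frac{61226026180243}{1444676851267608}} = \frac{\sqrt{22112955679425397517208867186}}{722338425633804}$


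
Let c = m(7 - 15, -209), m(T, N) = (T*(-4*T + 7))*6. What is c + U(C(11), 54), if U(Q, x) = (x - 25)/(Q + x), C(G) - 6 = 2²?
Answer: -119779/64 ≈ -1871.5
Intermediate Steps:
C(G) = 10 (C(G) = 6 + 2² = 6 + 4 = 10)
U(Q, x) = (-25 + x)/(Q + x)
m(T, N) = 6*T*(7 - 4*T) (m(T, N) = (T*(7 - 4*T))*6 = 6*T*(7 - 4*T))
c = -1872 (c = 6*(7 - 15)*(7 - 4*(7 - 15)) = 6*(-8)*(7 - 4*(-8)) = 6*(-8)*(7 + 32) = 6*(-8)*39 = -1872)
c + U(C(11), 54) = -1872 + (-25 + 54)/(10 + 54) = -1872 + 29/64 = -119779/64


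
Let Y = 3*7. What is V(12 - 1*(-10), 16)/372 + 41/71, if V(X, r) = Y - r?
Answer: 15607/26412 ≈ 0.59091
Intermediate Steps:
Y = 21
V(X, r) = 21 - r
V(12 - 1*(-10), 16)/372 + 41/71 = (21 - 1*16)/372 + 41/71 = (21 - 16)*(1/372) + 41*(1/71) = 5*(1/372) + 41/71 = 5/372 + 41/71 = 15607/26412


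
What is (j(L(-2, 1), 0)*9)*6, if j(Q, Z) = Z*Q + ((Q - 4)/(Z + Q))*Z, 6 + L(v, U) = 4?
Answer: 0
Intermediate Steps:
L(v, U) = -2 (L(v, U) = -6 + 4 = -2)
j(Q, Z) = Q*Z + Z*(-4 + Q)/(Q + Z) (j(Q, Z) = Q*Z + ((-4 + Q)/(Q + Z))*Z = Q*Z + Z*(-4 + Q)/(Q + Z))
(j(L(-2, 1), 0)*9)*6 = ((0*(-4 - 2 + (-2)² - 2*0)/(-2 + 0))*9)*6 = ((0*(-4 - 2 + 4 + 0)/(-2))*9)*6 = ((0*(-½)*(-2))*9)*6 = (0*9)*6 = 0*6 = 0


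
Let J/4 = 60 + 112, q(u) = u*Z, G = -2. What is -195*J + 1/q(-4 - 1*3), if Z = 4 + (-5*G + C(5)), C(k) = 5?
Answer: -17843281/133 ≈ -1.3416e+5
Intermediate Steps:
Z = 19 (Z = 4 + (-5*(-2) + 5) = 4 + (10 + 5) = 4 + 15 = 19)
q(u) = 19*u (q(u) = u*19 = 19*u)
J = 688 (J = 4*(60 + 112) = 4*172 = 688)
-195*J + 1/q(-4 - 1*3) = -195*688 + 1/(19*(-4 - 1*3)) = -134160 + 1/(19*(-4 - 3)) = -134160 + 1/(19*(-7)) = -134160 + 1/(-133) = -134160 - 1/133 = -17843281/133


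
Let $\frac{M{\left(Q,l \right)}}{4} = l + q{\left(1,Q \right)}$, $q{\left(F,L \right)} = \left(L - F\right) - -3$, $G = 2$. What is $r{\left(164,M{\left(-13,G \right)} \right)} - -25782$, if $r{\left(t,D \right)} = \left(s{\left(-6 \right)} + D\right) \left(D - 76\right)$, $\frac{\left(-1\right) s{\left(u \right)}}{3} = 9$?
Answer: $32838$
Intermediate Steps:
$s{\left(u \right)} = -27$ ($s{\left(u \right)} = \left(-3\right) 9 = -27$)
$q{\left(F,L \right)} = 3 + L - F$ ($q{\left(F,L \right)} = \left(L - F\right) + 3 = 3 + L - F$)
$M{\left(Q,l \right)} = 8 + 4 Q + 4 l$ ($M{\left(Q,l \right)} = 4 \left(l + \left(3 + Q - 1\right)\right) = 4 \left(l + \left(2 + Q\right)\right) = 4 \left(2 + Q + l\right) = 8 + 4 Q + 4 l$)
$r{\left(t,D \right)} = \left(-76 + D\right) \left(-27 + D\right)$ ($r{\left(t,D \right)} = \left(-27 + D\right) \left(D - 76\right) = \left(-27 + D\right) \left(-76 + D\right) = \left(-76 + D\right) \left(-27 + D\right)$)
$r{\left(164,M{\left(-13,G \right)} \right)} - -25782 = \left(2052 + \left(8 + 4 \left(-13\right) + 4 \cdot 2\right)^{2} - 103 \left(8 + 4 \left(-13\right) + 4 \cdot 2\right)\right) - -25782 = \left(2052 + \left(8 - 52 + 8\right)^{2} - 103 \left(8 - 52 + 8\right)\right) + 25782 = \left(2052 + \left(-36\right)^{2} - -3708\right) + 25782 = \left(2052 + 1296 + 3708\right) + 25782 = 7056 + 25782 = 32838$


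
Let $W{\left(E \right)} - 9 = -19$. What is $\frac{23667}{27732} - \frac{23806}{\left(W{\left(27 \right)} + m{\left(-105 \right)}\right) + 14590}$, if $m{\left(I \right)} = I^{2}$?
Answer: $- \frac{18064819}{236692620} \approx -0.076322$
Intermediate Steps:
$W{\left(E \right)} = -10$ ($W{\left(E \right)} = 9 - 19 = -10$)
$\frac{23667}{27732} - \frac{23806}{\left(W{\left(27 \right)} + m{\left(-105 \right)}\right) + 14590} = \frac{23667}{27732} - \frac{23806}{\left(-10 + \left(-105\right)^{2}\right) + 14590} = 23667 \cdot \frac{1}{27732} - \frac{23806}{\left(-10 + 11025\right) + 14590} = \frac{7889}{9244} - \frac{23806}{11015 + 14590} = \frac{7889}{9244} - \frac{23806}{25605} = - \frac{18064819}{236692620}$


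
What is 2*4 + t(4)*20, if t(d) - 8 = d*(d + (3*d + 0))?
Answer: 1448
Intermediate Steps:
t(d) = 8 + 4*d² (t(d) = 8 + d*(d + (3*d + 0)) = 8 + d*(d + 3*d) = 8 + d*(4*d) = 8 + 4*d²)
2*4 + t(4)*20 = 2*4 + (8 + 4*4²)*20 = 8 + (8 + 4*16)*20 = 8 + (8 + 64)*20 = 8 + 72*20 = 8 + 1440 = 1448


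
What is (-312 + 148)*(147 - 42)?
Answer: -17220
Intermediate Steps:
(-312 + 148)*(147 - 42) = -164*105 = -17220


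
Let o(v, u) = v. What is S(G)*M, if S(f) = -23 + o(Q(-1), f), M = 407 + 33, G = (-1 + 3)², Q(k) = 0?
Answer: -10120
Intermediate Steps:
G = 4 (G = 2² = 4)
M = 440
S(f) = -23 (S(f) = -23 + 0 = -23)
S(G)*M = -23*440 = -10120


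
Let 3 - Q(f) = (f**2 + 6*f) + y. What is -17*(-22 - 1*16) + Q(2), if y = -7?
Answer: 640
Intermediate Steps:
Q(f) = 10 - f**2 - 6*f (Q(f) = 3 - ((f**2 + 6*f) - 7) = 3 - (-7 + f**2 + 6*f) = 3 + (7 - f**2 - 6*f) = 10 - f**2 - 6*f)
-17*(-22 - 1*16) + Q(2) = -17*(-22 - 1*16) + (10 - 1*2**2 - 6*2) = -17*(-22 - 16) + (10 - 1*4 - 12) = -17*(-38) + (10 - 4 - 12) = 646 - 6 = 640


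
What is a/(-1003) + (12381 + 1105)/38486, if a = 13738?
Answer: -257597105/19300729 ≈ -13.346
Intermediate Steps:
a/(-1003) + (12381 + 1105)/38486 = 13738/(-1003) + (12381 + 1105)/38486 = 13738*(-1/1003) + 13486*(1/38486) = -13738/1003 + 6743/19243 = -257597105/19300729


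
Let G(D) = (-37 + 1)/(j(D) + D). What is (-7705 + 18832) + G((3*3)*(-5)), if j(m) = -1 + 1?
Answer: 55639/5 ≈ 11128.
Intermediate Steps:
j(m) = 0
G(D) = -36/D (G(D) = (-37 + 1)/(0 + D) = -36/D)
(-7705 + 18832) + G((3*3)*(-5)) = (-7705 + 18832) - 36/((3*3)*(-5)) = 11127 - 36/(9*(-5)) = 11127 - 36/(-45) = 11127 - 36*(-1/45) = 11127 + ⅘ = 55639/5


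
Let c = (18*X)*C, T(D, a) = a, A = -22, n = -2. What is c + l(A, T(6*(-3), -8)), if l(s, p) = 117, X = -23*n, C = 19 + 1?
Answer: 16677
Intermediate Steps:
C = 20
X = 46 (X = -23*(-2) = 46)
c = 16560 (c = (18*46)*20 = 828*20 = 16560)
c + l(A, T(6*(-3), -8)) = 16560 + 117 = 16677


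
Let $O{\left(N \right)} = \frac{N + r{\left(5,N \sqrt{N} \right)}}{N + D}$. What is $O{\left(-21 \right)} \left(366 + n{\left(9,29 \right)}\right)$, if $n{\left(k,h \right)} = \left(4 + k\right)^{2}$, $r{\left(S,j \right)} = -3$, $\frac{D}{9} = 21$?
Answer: $- \frac{535}{7} \approx -76.429$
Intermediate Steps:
$D = 189$ ($D = 9 \cdot 21 = 189$)
$O{\left(N \right)} = \frac{-3 + N}{189 + N}$ ($O{\left(N \right)} = \frac{N - 3}{N + 189} = \frac{-3 + N}{189 + N}$)
$O{\left(-21 \right)} \left(366 + n{\left(9,29 \right)}\right) = \frac{-3 - 21}{189 - 21} \left(366 + \left(4 + 9\right)^{2}\right) = \frac{1}{168} \left(-24\right) \left(366 + 13^{2}\right) = \frac{1}{168} \left(-24\right) \left(366 + 169\right) = \left(- \frac{1}{7}\right) 535 = - \frac{535}{7}$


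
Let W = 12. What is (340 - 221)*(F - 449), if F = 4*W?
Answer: -47719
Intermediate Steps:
F = 48 (F = 4*12 = 48)
(340 - 221)*(F - 449) = (340 - 221)*(48 - 449) = 119*(-401) = -47719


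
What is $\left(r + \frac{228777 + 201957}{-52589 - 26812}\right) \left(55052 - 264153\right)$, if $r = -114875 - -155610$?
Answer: $- \frac{225408717359367}{26467} \approx -8.5166 \cdot 10^{9}$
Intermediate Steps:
$r = 40735$ ($r = -114875 + 155610 = 40735$)
$\left(r + \frac{228777 + 201957}{-52589 - 26812}\right) \left(55052 - 264153\right) = \left(40735 + \frac{228777 + 201957}{-52589 - 26812}\right) \left(55052 - 264153\right) = \left(40735 + \frac{430734}{-79401}\right) \left(-209101\right) = \left(40735 + 430734 \left(- \frac{1}{79401}\right)\right) \left(-209101\right) = \left(40735 - \frac{143578}{26467}\right) \left(-209101\right) = \frac{1077989667}{26467} \left(-209101\right) = - \frac{225408717359367}{26467}$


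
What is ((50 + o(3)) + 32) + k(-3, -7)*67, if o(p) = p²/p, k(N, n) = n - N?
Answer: -183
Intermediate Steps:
o(p) = p
((50 + o(3)) + 32) + k(-3, -7)*67 = ((50 + 3) + 32) + (-7 - 1*(-3))*67 = (53 + 32) + (-7 + 3)*67 = 85 - 4*67 = 85 - 268 = -183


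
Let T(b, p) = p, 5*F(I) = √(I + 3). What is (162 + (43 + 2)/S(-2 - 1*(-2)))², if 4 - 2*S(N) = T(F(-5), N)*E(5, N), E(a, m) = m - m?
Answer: 136161/4 ≈ 34040.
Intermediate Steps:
F(I) = √(3 + I)/5 (F(I) = √(I + 3)/5 = √(3 + I)/5)
E(a, m) = 0
S(N) = 2 (S(N) = 2 - N*0/2 = 2 - ½*0 = 2 + 0 = 2)
(162 + (43 + 2)/S(-2 - 1*(-2)))² = (162 + (43 + 2)/2)² = (162 + 45*(½))² = (162 + 45/2)² = (369/2)² = 136161/4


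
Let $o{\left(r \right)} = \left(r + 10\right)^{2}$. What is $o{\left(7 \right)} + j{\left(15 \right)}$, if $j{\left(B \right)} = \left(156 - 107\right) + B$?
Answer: $353$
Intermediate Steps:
$j{\left(B \right)} = 49 + B$
$o{\left(r \right)} = \left(10 + r\right)^{2}$
$o{\left(7 \right)} + j{\left(15 \right)} = \left(10 + 7\right)^{2} + \left(49 + 15\right) = 17^{2} + 64 = 289 + 64 = 353$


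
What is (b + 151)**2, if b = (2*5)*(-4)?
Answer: 12321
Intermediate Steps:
b = -40 (b = 10*(-4) = -40)
(b + 151)**2 = (-40 + 151)**2 = 111**2 = 12321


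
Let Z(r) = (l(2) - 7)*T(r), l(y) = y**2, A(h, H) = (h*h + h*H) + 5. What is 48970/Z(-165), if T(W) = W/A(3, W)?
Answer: -4710914/99 ≈ -47585.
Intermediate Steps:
A(h, H) = 5 + h**2 + H*h (A(h, H) = (h**2 + H*h) + 5 = 5 + h**2 + H*h)
T(W) = W/(14 + 3*W) (T(W) = W/(5 + 3**2 + W*3) = W/(5 + 9 + 3*W) = W/(14 + 3*W))
Z(r) = -3*r/(14 + 3*r) (Z(r) = (2**2 - 7)*(r/(14 + 3*r)) = (4 - 7)*(r/(14 + 3*r)) = -3*r/(14 + 3*r))
48970/Z(-165) = 48970/((-3*(-165)/(14 + 3*(-165)))) = 48970/((-3*(-165)/(14 - 495))) = 48970/((-3*(-165)/(-481))) = 48970/((-3*(-165)*(-1/481))) = 48970/(-495/481) = 48970*(-481/495) = -4710914/99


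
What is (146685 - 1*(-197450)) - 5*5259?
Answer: 317840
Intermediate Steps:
(146685 - 1*(-197450)) - 5*5259 = (146685 + 197450) - 26295 = 344135 - 26295 = 317840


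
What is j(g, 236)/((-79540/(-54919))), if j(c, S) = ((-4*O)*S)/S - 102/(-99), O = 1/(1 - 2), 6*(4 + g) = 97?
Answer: 4558277/1312410 ≈ 3.4732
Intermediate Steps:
g = 73/6 (g = -4 + (⅙)*97 = -4 + 97/6 = 73/6 ≈ 12.167)
O = -1 (O = 1/(-1) = -1)
j(c, S) = 166/33 (j(c, S) = ((-4*(-1))*S)/S - 102/(-99) = (4*S)/S - 102*(-1/99) = 4 + 34/33 = 166/33)
j(g, 236)/((-79540/(-54919))) = 166/(33*((-79540/(-54919)))) = 166/(33*((-79540*(-1/54919)))) = 166/(33*(79540/54919)) = (166/33)*(54919/79540) = 4558277/1312410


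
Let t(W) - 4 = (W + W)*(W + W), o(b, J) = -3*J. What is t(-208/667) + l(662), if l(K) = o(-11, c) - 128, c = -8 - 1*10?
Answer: -30969174/444889 ≈ -69.611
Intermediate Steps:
c = -18 (c = -8 - 10 = -18)
l(K) = -74 (l(K) = -3*(-18) - 128 = 54 - 128 = -74)
t(W) = 4 + 4*W**2 (t(W) = 4 + (W + W)*(W + W) = 4 + (2*W)*(2*W) = 4 + 4*W**2)
t(-208/667) + l(662) = (4 + 4*(-208/667)**2) - 74 = (4 + 4*(43264/444889)) - 74 = (4 + 173056/444889) - 74 = 1952612/444889 - 74 = -30969174/444889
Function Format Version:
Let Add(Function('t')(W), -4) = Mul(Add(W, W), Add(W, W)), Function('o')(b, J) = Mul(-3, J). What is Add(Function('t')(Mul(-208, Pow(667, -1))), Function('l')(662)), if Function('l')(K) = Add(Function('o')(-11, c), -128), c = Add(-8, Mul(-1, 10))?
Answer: Rational(-30969174, 444889) ≈ -69.611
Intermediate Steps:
c = -18 (c = Add(-8, -10) = -18)
Function('l')(K) = -74 (Function('l')(K) = Add(Mul(-3, -18), -128) = Add(54, -128) = -74)
Function('t')(W) = Add(4, Mul(4, Pow(W, 2))) (Function('t')(W) = Add(4, Mul(Add(W, W), Add(W, W))) = Add(4, Mul(Mul(2, W), Mul(2, W))) = Add(4, Mul(4, Pow(W, 2))))
Add(Function('t')(Mul(-208, Pow(667, -1))), Function('l')(662)) = Add(Add(4, Mul(4, Pow(Mul(-208, Pow(667, -1)), 2))), -74) = Add(Add(4, Mul(4, Pow(Mul(-208, Rational(1, 667)), 2))), -74) = Add(Add(4, Mul(4, Pow(Rational(-208, 667), 2))), -74) = Add(Add(4, Mul(4, Rational(43264, 444889))), -74) = Add(Add(4, Rational(173056, 444889)), -74) = Add(Rational(1952612, 444889), -74) = Rational(-30969174, 444889)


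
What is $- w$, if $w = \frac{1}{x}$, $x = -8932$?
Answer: $\frac{1}{8932} \approx 0.00011196$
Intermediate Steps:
$w = - \frac{1}{8932}$ ($w = \frac{1}{-8932} = - \frac{1}{8932} \approx -0.00011196$)
$- w = \left(-1\right) \left(- \frac{1}{8932}\right) = \frac{1}{8932}$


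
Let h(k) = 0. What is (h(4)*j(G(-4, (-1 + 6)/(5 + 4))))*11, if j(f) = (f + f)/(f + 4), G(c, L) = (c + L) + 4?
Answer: 0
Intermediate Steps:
G(c, L) = 4 + L + c (G(c, L) = (L + c) + 4 = 4 + L + c)
j(f) = 2*f/(4 + f) (j(f) = (2*f)/(4 + f) = 2*f/(4 + f))
(h(4)*j(G(-4, (-1 + 6)/(5 + 4))))*11 = (0*(2*(4 + (-1 + 6)/(5 + 4) - 4)/(4 + (4 + (-1 + 6)/(5 + 4) - 4))))*11 = (0*(2*(4 + 5/9 - 4)/(4 + (4 + 5/9 - 4))))*11 = (0*(2*(5/9)/(4 + 5/9)))*11 = (0*(2*(5/9)/(41/9)))*11 = (0*(2*(5/9)*(9/41)))*11 = (0*(10/41))*11 = 0*11 = 0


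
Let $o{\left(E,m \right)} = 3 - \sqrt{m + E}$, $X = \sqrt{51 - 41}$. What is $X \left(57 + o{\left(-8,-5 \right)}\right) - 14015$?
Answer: $-14015 + \sqrt{10} \left(60 - i \sqrt{13}\right) \approx -13825.0 - 11.402 i$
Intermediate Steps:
$X = \sqrt{10} \approx 3.1623$
$o{\left(E,m \right)} = 3 - \sqrt{E + m}$
$X \left(57 + o{\left(-8,-5 \right)}\right) - 14015 = \sqrt{10} \left(57 + \left(3 - \sqrt{-8 - 5}\right)\right) - 14015 = \sqrt{10} \left(57 + \left(3 - \sqrt{-13}\right)\right) - 14015 = \sqrt{10} \left(57 + \left(3 - i \sqrt{13}\right)\right) - 14015 = \sqrt{10} \left(60 - i \sqrt{13}\right) - 14015 = -14015 + \sqrt{10} \left(60 - i \sqrt{13}\right)$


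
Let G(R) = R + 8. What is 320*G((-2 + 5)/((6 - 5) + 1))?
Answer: 3040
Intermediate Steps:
G(R) = 8 + R
320*G((-2 + 5)/((6 - 5) + 1)) = 320*(8 + (-2 + 5)/((6 - 5) + 1)) = 320*(8 + 3/(1 + 1)) = 320*(8 + 3/2) = 320*(19/2) = 3040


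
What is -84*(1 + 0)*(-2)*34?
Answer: 5712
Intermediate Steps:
-84*(1 + 0)*(-2)*34 = -84*(-2)*34 = 168*34 = 5712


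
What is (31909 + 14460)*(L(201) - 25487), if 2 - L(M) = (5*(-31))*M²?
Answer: 289188151230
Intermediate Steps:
L(M) = 2 + 155*M² (L(M) = 2 - 5*(-31)*M² = 2 - (-155)*M² = 2 + 155*M²)
(31909 + 14460)*(L(201) - 25487) = (31909 + 14460)*((2 + 155*201²) - 25487) = 46369*((2 + 155*40401) - 25487) = 46369*((2 + 6262155) - 25487) = 46369*(6262157 - 25487) = 46369*6236670 = 289188151230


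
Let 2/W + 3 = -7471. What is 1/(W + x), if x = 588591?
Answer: 3737/2199564566 ≈ 1.6990e-6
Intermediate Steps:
W = -1/3737 (W = 2/(-3 - 7471) = 2/(-7474) = 2*(-1/7474) = -1/3737 ≈ -0.00026759)
1/(W + x) = 1/(-1/3737 + 588591) = 1/(2199564566/3737) = 3737/2199564566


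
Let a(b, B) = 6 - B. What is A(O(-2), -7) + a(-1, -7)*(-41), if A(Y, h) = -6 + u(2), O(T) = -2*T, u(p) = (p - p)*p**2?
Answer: -539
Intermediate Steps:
u(p) = 0 (u(p) = 0*p**2 = 0)
A(Y, h) = -6 (A(Y, h) = -6 + 0 = -6)
A(O(-2), -7) + a(-1, -7)*(-41) = -6 + (6 - 1*(-7))*(-41) = -6 + (6 + 7)*(-41) = -6 + 13*(-41) = -6 - 533 = -539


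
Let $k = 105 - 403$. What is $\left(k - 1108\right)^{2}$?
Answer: $1976836$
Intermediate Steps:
$k = -298$ ($k = 105 - 403 = -298$)
$\left(k - 1108\right)^{2} = \left(-298 - 1108\right)^{2} = \left(-1406\right)^{2} = 1976836$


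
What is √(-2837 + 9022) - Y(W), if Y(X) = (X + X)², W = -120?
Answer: -57600 + √6185 ≈ -57521.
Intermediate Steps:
Y(X) = 4*X² (Y(X) = (2*X)² = 4*X²)
√(-2837 + 9022) - Y(W) = √(-2837 + 9022) - 4*(-120)² = √6185 - 4*14400 = √6185 - 1*57600 = √6185 - 57600 = -57600 + √6185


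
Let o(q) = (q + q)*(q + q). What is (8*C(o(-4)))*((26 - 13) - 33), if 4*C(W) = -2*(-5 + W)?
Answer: 4720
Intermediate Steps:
o(q) = 4*q**2 (o(q) = (2*q)*(2*q) = 4*q**2)
C(W) = 5/2 - W/2 (C(W) = (-2*(-5 + W))/4 = (10 - 2*W)/4 = 5/2 - W/2)
(8*C(o(-4)))*((26 - 13) - 33) = (8*(5/2 - 2*(-4)**2))*((26 - 13) - 33) = (8*(5/2 - 2*16))*(13 - 33) = (8*(5/2 - 1/2*64))*(-20) = (8*(5/2 - 32))*(-20) = (8*(-59/2))*(-20) = -236*(-20) = 4720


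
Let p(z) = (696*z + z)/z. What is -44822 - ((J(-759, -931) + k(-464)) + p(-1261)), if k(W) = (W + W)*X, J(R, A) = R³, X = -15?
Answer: 437186040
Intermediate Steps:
k(W) = -30*W (k(W) = (W + W)*(-15) = (2*W)*(-15) = -30*W)
p(z) = 697 (p(z) = (697*z)/z = 697)
-44822 - ((J(-759, -931) + k(-464)) + p(-1261)) = -44822 - (((-759)³ - 30*(-464)) + 697) = -44822 - ((-437245479 + 13920) + 697) = -44822 - (-437231559 + 697) = -44822 - 1*(-437230862) = -44822 + 437230862 = 437186040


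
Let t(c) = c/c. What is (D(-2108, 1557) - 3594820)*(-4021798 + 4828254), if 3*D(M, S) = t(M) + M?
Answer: -8698891676552/3 ≈ -2.8996e+12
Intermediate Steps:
t(c) = 1
D(M, S) = 1/3 + M/3 (D(M, S) = (1 + M)/3 = 1/3 + M/3)
(D(-2108, 1557) - 3594820)*(-4021798 + 4828254) = ((1/3 + (1/3)*(-2108)) - 3594820)*(-4021798 + 4828254) = ((1/3 - 2108/3) - 3594820)*806456 = (-2107/3 - 3594820)*806456 = -10786567/3*806456 = -8698891676552/3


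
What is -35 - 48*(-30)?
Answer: 1405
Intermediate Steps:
-35 - 48*(-30) = -35 + 1440 = 1405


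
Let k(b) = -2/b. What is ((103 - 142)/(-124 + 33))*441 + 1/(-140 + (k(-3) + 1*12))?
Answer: 72195/382 ≈ 188.99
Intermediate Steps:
((103 - 142)/(-124 + 33))*441 + 1/(-140 + (k(-3) + 1*12)) = ((103 - 142)/(-124 + 33))*441 + 1/(-140 + (-2/(-3) + 1*12)) = -39/(-91)*441 + 1/(-140 + (-2*(-1/3) + 12)) = -39*(-1/91)*441 + 1/(-140 + (2/3 + 12)) = (3/7)*441 + 1/(-140 + 38/3) = 189 + 1/(-382/3) = 189 - 3/382 = 72195/382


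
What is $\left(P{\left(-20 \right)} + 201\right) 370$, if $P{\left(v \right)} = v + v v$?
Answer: $214970$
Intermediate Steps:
$P{\left(v \right)} = v + v^{2}$
$\left(P{\left(-20 \right)} + 201\right) 370 = \left(- 20 \left(1 - 20\right) + 201\right) 370 = \left(\left(-20\right) \left(-19\right) + 201\right) 370 = \left(380 + 201\right) 370 = 581 \cdot 370 = 214970$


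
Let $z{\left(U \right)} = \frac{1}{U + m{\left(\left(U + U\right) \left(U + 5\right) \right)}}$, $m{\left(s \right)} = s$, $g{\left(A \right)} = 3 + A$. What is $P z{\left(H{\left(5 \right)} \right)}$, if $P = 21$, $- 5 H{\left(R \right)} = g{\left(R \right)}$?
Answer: $- \frac{175}{104} \approx -1.6827$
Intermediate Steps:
$H{\left(R \right)} = - \frac{3}{5} - \frac{R}{5}$ ($H{\left(R \right)} = - \frac{3 + R}{5} = - \frac{3}{5} - \frac{R}{5}$)
$z{\left(U \right)} = \frac{1}{U + 2 U \left(5 + U\right)}$ ($z{\left(U \right)} = \frac{1}{U + \left(U + U\right) \left(U + 5\right)} = \frac{1}{U + 2 U \left(5 + U\right)}$)
$P z{\left(H{\left(5 \right)} \right)} = 21 \frac{1}{\left(- \frac{3}{5} - 1\right) \left(11 + 2 \left(- \frac{3}{5} - 1\right)\right)} = 21 \frac{1}{\left(- \frac{8}{5}\right) \left(11 + 2 \left(- \frac{8}{5}\right)\right)} = 21 \left(- \frac{5}{8 \left(11 - \frac{16}{5}\right)}\right) = 21 \left(- \frac{5}{8 \cdot \frac{39}{5}}\right) = 21 \left(\left(- \frac{5}{8}\right) \frac{5}{39}\right) = 21 \left(- \frac{25}{312}\right) = - \frac{175}{104}$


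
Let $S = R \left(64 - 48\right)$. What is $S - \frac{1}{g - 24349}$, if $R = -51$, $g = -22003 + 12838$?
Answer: $- \frac{27347423}{33514} \approx -816.0$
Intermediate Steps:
$g = -9165$
$S = -816$ ($S = - 51 \left(64 - 48\right) = \left(-51\right) 16 = -816$)
$S - \frac{1}{g - 24349} = -816 - \frac{1}{-9165 - 24349} = -816 - \frac{1}{-33514} = -816 - - \frac{1}{33514} = -816 + \frac{1}{33514} = - \frac{27347423}{33514}$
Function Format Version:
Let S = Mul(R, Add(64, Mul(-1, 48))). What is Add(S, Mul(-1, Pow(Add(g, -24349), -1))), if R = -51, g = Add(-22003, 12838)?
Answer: Rational(-27347423, 33514) ≈ -816.00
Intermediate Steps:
g = -9165
S = -816 (S = Mul(-51, Add(64, Mul(-1, 48))) = Mul(-51, Add(64, -48)) = Mul(-51, 16) = -816)
Add(S, Mul(-1, Pow(Add(g, -24349), -1))) = Add(-816, Mul(-1, Pow(Add(-9165, -24349), -1))) = Add(-816, Mul(-1, Pow(-33514, -1))) = Add(-816, Mul(-1, Rational(-1, 33514))) = Add(-816, Rational(1, 33514)) = Rational(-27347423, 33514)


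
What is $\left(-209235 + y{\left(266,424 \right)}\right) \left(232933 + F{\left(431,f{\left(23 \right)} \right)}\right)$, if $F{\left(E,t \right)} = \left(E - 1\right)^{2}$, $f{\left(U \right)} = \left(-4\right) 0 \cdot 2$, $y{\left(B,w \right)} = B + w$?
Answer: $-87136982985$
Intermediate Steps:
$f{\left(U \right)} = 0$ ($f{\left(U \right)} = 0 \cdot 2 = 0$)
$F{\left(E,t \right)} = \left(-1 + E\right)^{2}$
$\left(-209235 + y{\left(266,424 \right)}\right) \left(232933 + F{\left(431,f{\left(23 \right)} \right)}\right) = \left(-209235 + \left(266 + 424\right)\right) \left(232933 + \left(-1 + 431\right)^{2}\right) = \left(-209235 + 690\right) \left(232933 + 430^{2}\right) = - 208545 \left(232933 + 184900\right) = \left(-208545\right) 417833 = -87136982985$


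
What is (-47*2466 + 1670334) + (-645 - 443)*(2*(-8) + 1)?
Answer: 1570752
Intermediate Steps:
(-47*2466 + 1670334) + (-645 - 443)*(2*(-8) + 1) = (-115902 + 1670334) - 1088*(-16 + 1) = 1554432 - 1088*(-15) = 1554432 + 16320 = 1570752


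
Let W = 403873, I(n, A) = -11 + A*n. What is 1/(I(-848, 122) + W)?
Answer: 1/300406 ≈ 3.3288e-6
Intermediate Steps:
1/(I(-848, 122) + W) = 1/((-11 + 122*(-848)) + 403873) = 1/((-11 - 103456) + 403873) = 1/(-103467 + 403873) = 1/300406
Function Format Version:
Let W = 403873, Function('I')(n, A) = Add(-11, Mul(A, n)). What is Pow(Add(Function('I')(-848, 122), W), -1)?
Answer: Rational(1, 300406) ≈ 3.3288e-6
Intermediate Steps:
Pow(Add(Function('I')(-848, 122), W), -1) = Pow(Add(Add(-11, Mul(122, -848)), 403873), -1) = Pow(Add(Add(-11, -103456), 403873), -1) = Pow(Add(-103467, 403873), -1) = Pow(300406, -1) = Rational(1, 300406)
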